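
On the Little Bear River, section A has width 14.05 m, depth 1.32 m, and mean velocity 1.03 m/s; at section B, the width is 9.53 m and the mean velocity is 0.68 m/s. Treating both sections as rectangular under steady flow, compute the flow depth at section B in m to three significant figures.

2.95 m

Q = A₁V₁ = (14.05×1.32) × 1.03 = 19.10 m³/s
d₂ = Q/(b₂ V₂) = 19.10/(9.53×0.68) = 2.948 m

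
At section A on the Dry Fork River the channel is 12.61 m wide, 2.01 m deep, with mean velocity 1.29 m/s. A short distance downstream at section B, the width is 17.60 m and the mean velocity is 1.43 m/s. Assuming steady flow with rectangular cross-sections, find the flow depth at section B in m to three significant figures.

Q = A₁V₁ = (12.61×2.01) × 1.29 = 32.70 m³/s
d₂ = Q/(b₂ V₂) = 32.70/(17.60×1.43) = 1.299 m

1.30 m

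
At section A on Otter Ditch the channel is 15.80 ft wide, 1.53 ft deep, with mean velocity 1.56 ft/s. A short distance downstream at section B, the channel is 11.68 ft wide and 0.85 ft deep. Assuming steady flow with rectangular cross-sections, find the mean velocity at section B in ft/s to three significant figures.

3.80 ft/s

Q = A₁V₁ = (15.80×1.53) × 1.56 = 37.71 ft³/s
A₂ = 11.68 × 0.85 = 9.928 ft²
V₂ = Q/A₂ = 37.71/9.928 = 3.798 ft/s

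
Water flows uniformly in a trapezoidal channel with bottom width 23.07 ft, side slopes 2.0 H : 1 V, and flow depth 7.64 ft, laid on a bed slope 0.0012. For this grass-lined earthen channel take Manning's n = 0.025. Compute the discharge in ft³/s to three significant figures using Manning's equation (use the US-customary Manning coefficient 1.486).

A = (b + z·y)·y = (23.07 + 2.0×7.64)×7.64 = 293.0 ft²
P = b + 2y√(1+z²) = 23.07 + 2×7.64×√(1+2.0²) = 57.24 ft
R = A/P = 293.0/57.24 = 5.119 ft
Q = (1.486/n)·A·R^(2/3)·S^(1/2) = (1.486/0.025) × 293.0 × 5.119^(2/3) × 0.0012^(1/2) = 1792 ft³/s

1790 ft³/s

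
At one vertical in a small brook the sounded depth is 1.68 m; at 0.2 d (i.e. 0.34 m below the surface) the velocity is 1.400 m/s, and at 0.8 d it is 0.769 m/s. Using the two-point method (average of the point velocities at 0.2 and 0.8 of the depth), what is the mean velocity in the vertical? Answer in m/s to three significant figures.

1.08 m/s

v̄ = (1.400 + 0.769) / 2 = 1.085 m/s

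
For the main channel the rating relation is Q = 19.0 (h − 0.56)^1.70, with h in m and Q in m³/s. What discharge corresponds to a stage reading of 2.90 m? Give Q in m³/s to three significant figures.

80.6 m³/s

Q = 19.0 × (2.90 − 0.56)^1.70 = 19.0 × 2.34^1.70 = 80.62 m³/s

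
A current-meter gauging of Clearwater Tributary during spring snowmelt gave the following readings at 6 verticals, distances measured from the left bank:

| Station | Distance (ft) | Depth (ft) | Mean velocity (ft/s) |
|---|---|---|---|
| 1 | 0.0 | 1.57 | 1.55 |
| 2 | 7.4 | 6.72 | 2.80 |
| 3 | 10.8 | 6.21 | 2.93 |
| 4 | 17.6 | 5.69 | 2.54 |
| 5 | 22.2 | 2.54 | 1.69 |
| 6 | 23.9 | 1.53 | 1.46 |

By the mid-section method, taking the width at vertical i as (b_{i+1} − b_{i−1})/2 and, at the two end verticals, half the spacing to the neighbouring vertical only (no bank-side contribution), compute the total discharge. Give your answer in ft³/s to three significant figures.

w_1 = (7.4 − 0.0)/2 = 3.7 ft; q_1 = 1.55 × 1.57 × 3.7 = 9.004 ft³/s
w_2 = (10.8 − 0.0)/2 = 5.4 ft; q_2 = 2.80 × 6.72 × 5.4 = 101.6 ft³/s
w_3 = (17.6 − 7.4)/2 = 5.1 ft; q_3 = 2.93 × 6.21 × 5.1 = 92.80 ft³/s
w_4 = (22.2 − 10.8)/2 = 5.7 ft; q_4 = 2.54 × 5.69 × 5.7 = 82.38 ft³/s
w_5 = (23.9 − 17.6)/2 = 3.15 ft; q_5 = 1.69 × 2.54 × 3.15 = 13.52 ft³/s
w_6 = (23.9 − 22.2)/2 = 0.85 ft; q_6 = 1.46 × 1.53 × 0.85 = 1.899 ft³/s
Q = Σ qᵢ = 301.2 ft³/s

301 ft³/s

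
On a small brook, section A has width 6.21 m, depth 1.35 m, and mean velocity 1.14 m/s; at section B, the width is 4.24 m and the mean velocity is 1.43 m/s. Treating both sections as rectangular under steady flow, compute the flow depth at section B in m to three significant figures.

1.58 m

Q = A₁V₁ = (6.21×1.35) × 1.14 = 9.557 m³/s
d₂ = Q/(b₂ V₂) = 9.557/(4.24×1.43) = 1.576 m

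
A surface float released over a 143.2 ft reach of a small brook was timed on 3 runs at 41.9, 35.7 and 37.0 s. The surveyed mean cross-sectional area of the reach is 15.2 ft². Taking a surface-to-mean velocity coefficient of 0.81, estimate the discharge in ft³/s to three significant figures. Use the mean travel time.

46.2 ft³/s

t̄ = (41.9 + 35.7 + 37.0) / 3 = 38.2 s
v_surface = L / t̄ = 143.2 / 38.2 = 3.749 ft/s
v_mean = 0.81 × 3.749 = 3.036 ft/s
Q = A × v_mean = 15.2 × 3.036 = 46.15 ft³/s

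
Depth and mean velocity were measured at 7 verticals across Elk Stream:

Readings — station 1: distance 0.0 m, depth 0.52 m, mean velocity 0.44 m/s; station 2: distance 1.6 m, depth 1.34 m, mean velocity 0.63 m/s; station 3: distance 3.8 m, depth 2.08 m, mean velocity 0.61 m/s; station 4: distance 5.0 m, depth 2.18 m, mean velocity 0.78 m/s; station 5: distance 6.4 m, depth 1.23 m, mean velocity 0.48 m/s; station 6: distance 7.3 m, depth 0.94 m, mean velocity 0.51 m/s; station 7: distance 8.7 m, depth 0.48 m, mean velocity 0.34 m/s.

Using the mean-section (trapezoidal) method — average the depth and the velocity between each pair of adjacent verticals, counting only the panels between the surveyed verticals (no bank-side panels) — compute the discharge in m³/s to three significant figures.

Panel 1-2: Δb = 1.6 m, d̄ = (0.52+1.34)/2 = 0.93, v̄ = (0.44+0.63)/2 = 0.535 → q = 1.6×0.93×0.535 = 0.7961 m³/s
Panel 2-3: Δb = 2.2 m, d̄ = (1.34+2.08)/2 = 1.71, v̄ = (0.63+0.61)/2 = 0.62 → q = 2.2×1.71×0.62 = 2.332 m³/s
Panel 3-4: Δb = 1.2 m, d̄ = (2.08+2.18)/2 = 2.13, v̄ = (0.61+0.78)/2 = 0.695 → q = 1.2×2.13×0.695 = 1.776 m³/s
Panel 4-5: Δb = 1.4 m, d̄ = (2.18+1.23)/2 = 1.705, v̄ = (0.78+0.48)/2 = 0.63 → q = 1.4×1.705×0.63 = 1.504 m³/s
Panel 5-6: Δb = 0.9 m, d̄ = (1.23+0.94)/2 = 1.085, v̄ = (0.48+0.51)/2 = 0.495 → q = 0.9×1.085×0.495 = 0.4834 m³/s
Panel 6-7: Δb = 1.4 m, d̄ = (0.94+0.48)/2 = 0.71, v̄ = (0.51+0.34)/2 = 0.425 → q = 1.4×0.71×0.425 = 0.4225 m³/s
Q = Σ q = 7.315 m³/s

7.31 m³/s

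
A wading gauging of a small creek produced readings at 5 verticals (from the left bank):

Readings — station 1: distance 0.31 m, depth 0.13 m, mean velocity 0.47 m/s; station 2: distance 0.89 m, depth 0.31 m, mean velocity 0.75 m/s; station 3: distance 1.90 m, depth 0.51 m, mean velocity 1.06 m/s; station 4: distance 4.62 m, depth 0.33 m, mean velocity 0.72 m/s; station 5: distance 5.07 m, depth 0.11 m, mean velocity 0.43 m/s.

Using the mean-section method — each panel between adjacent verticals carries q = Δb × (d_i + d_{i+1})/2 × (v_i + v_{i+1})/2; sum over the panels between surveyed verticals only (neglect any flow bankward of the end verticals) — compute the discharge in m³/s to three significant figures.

Panel 1-2: Δb = 0.58 m, d̄ = (0.13+0.31)/2 = 0.22, v̄ = (0.47+0.75)/2 = 0.61 → q = 0.58×0.22×0.61 = 0.07784 m³/s
Panel 2-3: Δb = 1.01 m, d̄ = (0.31+0.51)/2 = 0.41, v̄ = (0.75+1.06)/2 = 0.905 → q = 1.01×0.41×0.905 = 0.3748 m³/s
Panel 3-4: Δb = 2.72 m, d̄ = (0.51+0.33)/2 = 0.42, v̄ = (1.06+0.72)/2 = 0.89 → q = 2.72×0.42×0.89 = 1.017 m³/s
Panel 4-5: Δb = 0.45 m, d̄ = (0.33+0.11)/2 = 0.22, v̄ = (0.72+0.43)/2 = 0.575 → q = 0.45×0.22×0.575 = 0.05693 m³/s
Q = Σ q = 1.526 m³/s

1.53 m³/s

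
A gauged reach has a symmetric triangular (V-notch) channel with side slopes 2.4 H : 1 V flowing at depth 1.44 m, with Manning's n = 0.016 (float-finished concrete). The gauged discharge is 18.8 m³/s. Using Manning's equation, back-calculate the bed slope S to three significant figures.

0.00630

A = z·y² = 2.4×1.44² = 4.977 m²
P = 2y√(1+z²) = 2×1.44×√(1+2.4²) = 7.488 m
R = A/P = 4.977/7.488 = 0.6646 m
S = (Q·n / (1·A·R^(2/3)))² = (18.8×0.016 / (1×4.977×0.7616))² = 0.006299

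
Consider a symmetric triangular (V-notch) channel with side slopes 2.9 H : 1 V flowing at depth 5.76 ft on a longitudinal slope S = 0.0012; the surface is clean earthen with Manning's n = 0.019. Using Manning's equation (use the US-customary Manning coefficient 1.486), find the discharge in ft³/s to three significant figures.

508 ft³/s

A = z·y² = 2.9×5.76² = 96.22 ft²
P = 2y√(1+z²) = 2×5.76×√(1+2.9²) = 35.34 ft
R = A/P = 96.22/35.34 = 2.723 ft
Q = (1.486/n)·A·R^(2/3)·S^(1/2) = (1.486/0.019) × 96.22 × 2.723^(2/3) × 0.0012^(1/2) = 508.3 ft³/s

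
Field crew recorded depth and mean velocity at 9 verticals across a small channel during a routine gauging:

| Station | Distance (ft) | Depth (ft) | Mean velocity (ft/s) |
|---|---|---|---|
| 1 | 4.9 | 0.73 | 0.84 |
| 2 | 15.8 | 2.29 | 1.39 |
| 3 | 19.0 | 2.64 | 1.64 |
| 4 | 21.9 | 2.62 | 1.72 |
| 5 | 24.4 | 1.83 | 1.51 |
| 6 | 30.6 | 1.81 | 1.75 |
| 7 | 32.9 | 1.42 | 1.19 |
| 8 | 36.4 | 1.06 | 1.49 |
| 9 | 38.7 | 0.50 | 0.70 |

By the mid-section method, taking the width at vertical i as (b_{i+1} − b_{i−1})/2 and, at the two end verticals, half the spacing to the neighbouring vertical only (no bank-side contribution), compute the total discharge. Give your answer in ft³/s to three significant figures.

86.5 ft³/s

w_1 = (15.8 − 4.9)/2 = 5.45 ft; q_1 = 0.84 × 0.73 × 5.45 = 3.342 ft³/s
w_2 = (19.0 − 4.9)/2 = 7.05 ft; q_2 = 1.39 × 2.29 × 7.05 = 22.44 ft³/s
w_3 = (21.9 − 15.8)/2 = 3.05 ft; q_3 = 1.64 × 2.64 × 3.05 = 13.21 ft³/s
w_4 = (24.4 − 19.0)/2 = 2.7 ft; q_4 = 1.72 × 2.62 × 2.7 = 12.17 ft³/s
w_5 = (30.6 − 21.9)/2 = 4.35 ft; q_5 = 1.51 × 1.83 × 4.35 = 12.02 ft³/s
w_6 = (32.9 − 24.4)/2 = 4.25 ft; q_6 = 1.75 × 1.81 × 4.25 = 13.46 ft³/s
w_7 = (36.4 − 30.6)/2 = 2.9 ft; q_7 = 1.19 × 1.42 × 2.9 = 4.900 ft³/s
w_8 = (38.7 − 32.9)/2 = 2.9 ft; q_8 = 1.49 × 1.06 × 2.9 = 4.580 ft³/s
w_9 = (38.7 − 36.4)/2 = 1.15 ft; q_9 = 0.70 × 0.50 × 1.15 = 0.4025 ft³/s
Q = Σ qᵢ = 86.52 ft³/s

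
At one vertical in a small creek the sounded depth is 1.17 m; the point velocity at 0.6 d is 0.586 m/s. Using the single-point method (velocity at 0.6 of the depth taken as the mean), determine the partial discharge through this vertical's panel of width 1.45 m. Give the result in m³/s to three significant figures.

v̄ = v₀.₆ = 0.586 m/s
q = v̄ × d × w = 0.5860 × 1.17 × 1.45 = 0.9941 m³/s

0.994 m³/s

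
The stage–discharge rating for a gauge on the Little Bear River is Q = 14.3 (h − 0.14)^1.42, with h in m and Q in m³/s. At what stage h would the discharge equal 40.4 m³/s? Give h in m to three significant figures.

2.22 m

h − h₀ = (Q/C)^(1/b) = (40.4/14.3)^(1/1.42) = 2.078 m
h = 0.14 + 2.078 = 2.218 m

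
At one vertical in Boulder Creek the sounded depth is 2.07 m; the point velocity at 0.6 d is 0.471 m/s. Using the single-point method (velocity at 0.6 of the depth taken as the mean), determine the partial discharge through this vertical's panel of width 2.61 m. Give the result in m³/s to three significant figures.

v̄ = v₀.₆ = 0.471 m/s
q = v̄ × d × w = 0.4710 × 2.07 × 2.61 = 2.545 m³/s

2.54 m³/s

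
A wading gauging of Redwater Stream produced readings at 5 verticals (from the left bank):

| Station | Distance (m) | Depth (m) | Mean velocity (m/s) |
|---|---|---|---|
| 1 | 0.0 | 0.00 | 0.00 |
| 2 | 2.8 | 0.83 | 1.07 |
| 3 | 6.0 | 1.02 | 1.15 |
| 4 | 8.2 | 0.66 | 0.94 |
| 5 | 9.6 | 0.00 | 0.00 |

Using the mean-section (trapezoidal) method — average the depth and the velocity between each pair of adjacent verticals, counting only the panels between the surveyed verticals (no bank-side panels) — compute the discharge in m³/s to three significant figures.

Panel 1-2: Δb = 2.8 m, d̄ = (0.00+0.83)/2 = 0.415, v̄ = (0.00+1.07)/2 = 0.535 → q = 2.8×0.415×0.535 = 0.6217 m³/s
Panel 2-3: Δb = 3.2 m, d̄ = (0.83+1.02)/2 = 0.925, v̄ = (1.07+1.15)/2 = 1.11 → q = 3.2×0.925×1.11 = 3.286 m³/s
Panel 3-4: Δb = 2.2 m, d̄ = (1.02+0.66)/2 = 0.84, v̄ = (1.15+0.94)/2 = 1.045 → q = 2.2×0.84×1.045 = 1.931 m³/s
Panel 4-5: Δb = 1.4 m, d̄ = (0.66+0.00)/2 = 0.33, v̄ = (0.94+0.00)/2 = 0.47 → q = 1.4×0.33×0.47 = 0.2171 m³/s
Q = Σ q = 6.056 m³/s

6.06 m³/s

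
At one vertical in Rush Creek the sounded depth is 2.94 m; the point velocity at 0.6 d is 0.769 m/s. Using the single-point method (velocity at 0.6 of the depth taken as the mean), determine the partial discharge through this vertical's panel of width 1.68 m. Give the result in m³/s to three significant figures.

3.80 m³/s

v̄ = v₀.₆ = 0.769 m/s
q = v̄ × d × w = 0.7690 × 2.94 × 1.68 = 3.798 m³/s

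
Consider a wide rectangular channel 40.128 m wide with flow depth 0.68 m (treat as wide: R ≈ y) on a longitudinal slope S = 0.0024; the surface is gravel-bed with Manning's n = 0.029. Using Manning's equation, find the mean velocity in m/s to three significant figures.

1.31 m/s

A = b·y = 40.128 × 0.68 = 27.29 m²
Wide channel: R ≈ y = 0.68 m
Q = (1/n)·A·R^(2/3)·S^(1/2) = (1/0.029) × 27.29 × 0.6800^(2/3) × 0.0024^(1/2) = 35.65 m³/s
V = Q/A = 35.65/27.29 = 1.306 m/s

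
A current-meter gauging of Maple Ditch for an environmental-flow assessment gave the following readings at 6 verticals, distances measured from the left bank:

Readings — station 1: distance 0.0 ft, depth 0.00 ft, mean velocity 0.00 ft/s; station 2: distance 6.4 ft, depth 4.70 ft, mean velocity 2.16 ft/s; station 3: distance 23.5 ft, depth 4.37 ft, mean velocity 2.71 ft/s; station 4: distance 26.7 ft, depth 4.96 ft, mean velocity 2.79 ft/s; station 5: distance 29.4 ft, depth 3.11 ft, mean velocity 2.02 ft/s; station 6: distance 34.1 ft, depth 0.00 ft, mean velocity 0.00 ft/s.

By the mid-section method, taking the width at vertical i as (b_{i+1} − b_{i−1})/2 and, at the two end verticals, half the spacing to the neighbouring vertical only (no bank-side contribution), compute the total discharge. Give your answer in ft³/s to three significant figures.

304 ft³/s

w_2 = (23.5 − 0.0)/2 = 11.75 ft; q_2 = 2.16 × 4.70 × 11.75 = 119.3 ft³/s
w_3 = (26.7 − 6.4)/2 = 10.15 ft; q_3 = 2.71 × 4.37 × 10.15 = 120.2 ft³/s
w_4 = (29.4 − 23.5)/2 = 2.95 ft; q_4 = 2.79 × 4.96 × 2.95 = 40.82 ft³/s
w_5 = (34.1 − 26.7)/2 = 3.7 ft; q_5 = 2.02 × 3.11 × 3.7 = 23.24 ft³/s
Stations 1, 6 contribute zero (depth or velocity is 0).
Q = Σ qᵢ = 303.6 ft³/s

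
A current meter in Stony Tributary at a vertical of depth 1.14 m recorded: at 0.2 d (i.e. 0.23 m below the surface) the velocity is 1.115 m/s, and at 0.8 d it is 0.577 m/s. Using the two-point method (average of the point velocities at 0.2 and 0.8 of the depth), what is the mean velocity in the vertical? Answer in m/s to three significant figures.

0.846 m/s

v̄ = (1.115 + 0.577) / 2 = 0.8460 m/s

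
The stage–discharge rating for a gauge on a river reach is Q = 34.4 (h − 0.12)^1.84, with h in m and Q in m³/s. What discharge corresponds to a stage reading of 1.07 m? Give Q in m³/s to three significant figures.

31.3 m³/s

Q = 34.4 × (1.07 − 0.12)^1.84 = 34.4 × 0.95^1.84 = 31.30 m³/s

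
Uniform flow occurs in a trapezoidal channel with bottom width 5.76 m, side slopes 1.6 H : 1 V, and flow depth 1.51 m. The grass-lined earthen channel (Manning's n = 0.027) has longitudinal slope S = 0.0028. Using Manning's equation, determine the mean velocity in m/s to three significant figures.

A = (b + z·y)·y = (5.76 + 1.6×1.51)×1.51 = 12.35 m²
P = b + 2y√(1+z²) = 5.76 + 2×1.51×√(1+1.6²) = 11.46 m
R = A/P = 12.35/11.46 = 1.077 m
Q = (1/n)·A·R^(2/3)·S^(1/2) = (1/0.027) × 12.35 × 1.077^(2/3) × 0.0028^(1/2) = 25.43 m³/s
V = Q/A = 25.43/12.35 = 2.060 m/s

2.06 m/s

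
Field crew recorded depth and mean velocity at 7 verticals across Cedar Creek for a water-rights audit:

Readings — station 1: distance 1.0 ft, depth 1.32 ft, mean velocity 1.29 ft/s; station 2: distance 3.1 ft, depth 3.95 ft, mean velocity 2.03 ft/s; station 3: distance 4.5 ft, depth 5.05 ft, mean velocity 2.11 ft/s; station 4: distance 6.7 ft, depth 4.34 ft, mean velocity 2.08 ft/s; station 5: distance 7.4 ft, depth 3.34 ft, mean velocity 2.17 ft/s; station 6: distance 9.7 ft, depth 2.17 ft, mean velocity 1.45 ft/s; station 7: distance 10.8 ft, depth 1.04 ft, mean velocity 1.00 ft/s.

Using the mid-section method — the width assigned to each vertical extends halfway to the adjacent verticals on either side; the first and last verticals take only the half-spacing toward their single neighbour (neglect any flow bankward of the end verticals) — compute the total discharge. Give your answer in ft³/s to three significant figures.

64.9 ft³/s

w_1 = (3.1 − 1.0)/2 = 1.05 ft; q_1 = 1.29 × 1.32 × 1.05 = 1.788 ft³/s
w_2 = (4.5 − 1.0)/2 = 1.75 ft; q_2 = 2.03 × 3.95 × 1.75 = 14.03 ft³/s
w_3 = (6.7 − 3.1)/2 = 1.8 ft; q_3 = 2.11 × 5.05 × 1.8 = 19.18 ft³/s
w_4 = (7.4 − 4.5)/2 = 1.45 ft; q_4 = 2.08 × 4.34 × 1.45 = 13.09 ft³/s
w_5 = (9.7 − 6.7)/2 = 1.5 ft; q_5 = 2.17 × 3.34 × 1.5 = 10.87 ft³/s
w_6 = (10.8 − 7.4)/2 = 1.7 ft; q_6 = 1.45 × 2.17 × 1.7 = 5.349 ft³/s
w_7 = (10.8 − 9.7)/2 = 0.55 ft; q_7 = 1.00 × 1.04 × 0.55 = 0.5720 ft³/s
Q = Σ qᵢ = 64.88 ft³/s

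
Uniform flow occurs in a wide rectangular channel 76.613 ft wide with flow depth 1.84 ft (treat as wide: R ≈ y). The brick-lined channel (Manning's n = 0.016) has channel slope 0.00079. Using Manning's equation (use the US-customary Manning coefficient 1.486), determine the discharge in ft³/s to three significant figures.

553 ft³/s

A = b·y = 76.613 × 1.84 = 141.0 ft²
Wide channel: R ≈ y = 1.84 ft
Q = (1.486/n)·A·R^(2/3)·S^(1/2) = (1.486/0.016) × 141.0 × 1.840^(2/3) × 0.00079^(1/2) = 552.6 ft³/s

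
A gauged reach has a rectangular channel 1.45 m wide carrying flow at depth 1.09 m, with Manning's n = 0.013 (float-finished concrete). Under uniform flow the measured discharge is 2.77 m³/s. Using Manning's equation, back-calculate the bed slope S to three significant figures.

A = b·y = 1.45 × 1.09 = 1.581 m²
P = b + 2y = 1.45 + 2×1.09 = 3.630 m
R = A/P = 1.581/3.630 = 0.4354 m
S = (Q·n / (1·A·R^(2/3)))² = (2.77×0.013 / (1×1.581×0.5745))² = 0.001573

0.00157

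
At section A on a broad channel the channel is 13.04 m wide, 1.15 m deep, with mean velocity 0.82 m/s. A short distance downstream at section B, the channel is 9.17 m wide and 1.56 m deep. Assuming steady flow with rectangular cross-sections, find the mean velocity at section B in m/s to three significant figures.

0.860 m/s

Q = A₁V₁ = (13.04×1.15) × 0.82 = 12.30 m³/s
A₂ = 9.17 × 1.56 = 14.31 m²
V₂ = Q/A₂ = 12.30/14.31 = 0.8596 m/s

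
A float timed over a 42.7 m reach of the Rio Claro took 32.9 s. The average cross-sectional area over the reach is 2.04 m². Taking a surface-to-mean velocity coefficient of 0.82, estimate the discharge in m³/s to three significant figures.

v_surface = L / t̄ = 42.7 / 32.9 = 1.298 m/s
v_mean = 0.82 × 1.298 = 1.064 m/s
Q = A × v_mean = 2.04 × 1.064 = 2.171 m³/s

2.17 m³/s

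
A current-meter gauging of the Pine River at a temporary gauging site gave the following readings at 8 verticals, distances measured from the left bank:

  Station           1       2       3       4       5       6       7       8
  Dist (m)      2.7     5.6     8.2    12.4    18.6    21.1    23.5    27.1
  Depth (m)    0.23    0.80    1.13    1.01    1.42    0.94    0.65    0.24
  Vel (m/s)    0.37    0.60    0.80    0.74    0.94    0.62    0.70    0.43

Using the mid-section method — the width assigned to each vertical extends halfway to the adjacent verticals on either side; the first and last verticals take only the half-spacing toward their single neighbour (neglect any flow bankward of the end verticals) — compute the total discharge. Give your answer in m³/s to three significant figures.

17.2 m³/s

w_1 = (5.6 − 2.7)/2 = 1.45 m; q_1 = 0.37 × 0.23 × 1.45 = 0.1234 m³/s
w_2 = (8.2 − 2.7)/2 = 2.75 m; q_2 = 0.60 × 0.80 × 2.75 = 1.320 m³/s
w_3 = (12.4 − 5.6)/2 = 3.4 m; q_3 = 0.80 × 1.13 × 3.4 = 3.074 m³/s
w_4 = (18.6 − 8.2)/2 = 5.2 m; q_4 = 0.74 × 1.01 × 5.2 = 3.886 m³/s
w_5 = (21.1 − 12.4)/2 = 4.35 m; q_5 = 0.94 × 1.42 × 4.35 = 5.806 m³/s
w_6 = (23.5 − 18.6)/2 = 2.45 m; q_6 = 0.62 × 0.94 × 2.45 = 1.428 m³/s
w_7 = (27.1 − 21.1)/2 = 3 m; q_7 = 0.70 × 0.65 × 3 = 1.365 m³/s
w_8 = (27.1 − 23.5)/2 = 1.8 m; q_8 = 0.43 × 0.24 × 1.8 = 0.1858 m³/s
Q = Σ qᵢ = 17.19 m³/s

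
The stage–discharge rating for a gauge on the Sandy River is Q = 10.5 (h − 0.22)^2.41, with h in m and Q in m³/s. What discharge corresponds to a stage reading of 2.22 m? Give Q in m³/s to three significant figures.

Q = 10.5 × (2.22 − 0.22)^2.41 = 10.5 × 2^2.41 = 55.80 m³/s

55.8 m³/s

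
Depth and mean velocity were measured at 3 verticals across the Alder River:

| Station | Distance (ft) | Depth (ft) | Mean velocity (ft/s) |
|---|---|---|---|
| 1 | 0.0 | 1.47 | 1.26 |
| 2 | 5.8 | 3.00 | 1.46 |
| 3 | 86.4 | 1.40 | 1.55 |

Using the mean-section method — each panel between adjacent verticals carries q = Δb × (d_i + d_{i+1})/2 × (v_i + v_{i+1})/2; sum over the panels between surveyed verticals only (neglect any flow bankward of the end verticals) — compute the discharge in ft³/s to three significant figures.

Panel 1-2: Δb = 5.8 ft, d̄ = (1.47+3.00)/2 = 2.235, v̄ = (1.26+1.46)/2 = 1.36 → q = 5.8×2.235×1.36 = 17.63 ft³/s
Panel 2-3: Δb = 80.6 ft, d̄ = (3.00+1.40)/2 = 2.2, v̄ = (1.46+1.55)/2 = 1.505 → q = 80.6×2.2×1.505 = 266.9 ft³/s
Q = Σ q = 284.5 ft³/s

284 ft³/s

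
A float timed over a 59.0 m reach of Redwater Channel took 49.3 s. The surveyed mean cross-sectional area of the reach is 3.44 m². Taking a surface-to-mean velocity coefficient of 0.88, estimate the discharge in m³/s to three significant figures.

v_surface = L / t̄ = 59.0 / 49.3 = 1.197 m/s
v_mean = 0.88 × 1.197 = 1.053 m/s
Q = A × v_mean = 3.44 × 1.053 = 3.623 m³/s

3.62 m³/s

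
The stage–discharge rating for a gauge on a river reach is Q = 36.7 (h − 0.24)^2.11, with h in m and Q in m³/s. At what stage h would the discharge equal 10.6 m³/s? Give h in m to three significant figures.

h − h₀ = (Q/C)^(1/b) = (10.6/36.7)^(1/2.11) = 0.5551 m
h = 0.24 + 0.5551 = 0.7951 m

0.795 m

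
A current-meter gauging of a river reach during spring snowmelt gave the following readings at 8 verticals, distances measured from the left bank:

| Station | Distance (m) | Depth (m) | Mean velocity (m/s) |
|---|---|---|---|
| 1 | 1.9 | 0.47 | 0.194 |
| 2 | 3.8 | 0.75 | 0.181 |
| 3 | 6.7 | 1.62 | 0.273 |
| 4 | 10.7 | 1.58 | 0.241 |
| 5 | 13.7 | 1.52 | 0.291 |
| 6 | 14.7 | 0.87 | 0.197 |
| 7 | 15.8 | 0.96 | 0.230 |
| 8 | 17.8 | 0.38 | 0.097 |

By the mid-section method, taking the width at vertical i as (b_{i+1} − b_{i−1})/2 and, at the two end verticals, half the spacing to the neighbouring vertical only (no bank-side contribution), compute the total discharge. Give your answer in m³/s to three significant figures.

w_1 = (3.8 − 1.9)/2 = 0.95 m; q_1 = 0.194 × 0.47 × 0.95 = 0.08662 m³/s
w_2 = (6.7 − 1.9)/2 = 2.4 m; q_2 = 0.181 × 0.75 × 2.4 = 0.3258 m³/s
w_3 = (10.7 − 3.8)/2 = 3.45 m; q_3 = 0.273 × 1.62 × 3.45 = 1.526 m³/s
w_4 = (13.7 − 6.7)/2 = 3.5 m; q_4 = 0.241 × 1.58 × 3.5 = 1.333 m³/s
w_5 = (14.7 − 10.7)/2 = 2 m; q_5 = 0.291 × 1.52 × 2 = 0.8846 m³/s
w_6 = (15.8 − 13.7)/2 = 1.05 m; q_6 = 0.197 × 0.87 × 1.05 = 0.1800 m³/s
w_7 = (17.8 − 14.7)/2 = 1.55 m; q_7 = 0.230 × 0.96 × 1.55 = 0.3422 m³/s
w_8 = (17.8 − 15.8)/2 = 1 m; q_8 = 0.097 × 0.38 × 1 = 0.03686 m³/s
Q = Σ qᵢ = 4.715 m³/s

4.71 m³/s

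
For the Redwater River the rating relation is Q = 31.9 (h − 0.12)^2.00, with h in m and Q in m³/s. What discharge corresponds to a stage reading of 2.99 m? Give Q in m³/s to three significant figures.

263 m³/s

Q = 31.9 × (2.99 − 0.12)^2.00 = 31.9 × 2.87^2.00 = 262.8 m³/s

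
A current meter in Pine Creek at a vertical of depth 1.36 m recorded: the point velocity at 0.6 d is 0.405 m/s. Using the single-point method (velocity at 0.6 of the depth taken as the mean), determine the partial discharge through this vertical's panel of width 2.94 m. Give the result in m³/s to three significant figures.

1.62 m³/s

v̄ = v₀.₆ = 0.405 m/s
q = v̄ × d × w = 0.4050 × 1.36 × 2.94 = 1.619 m³/s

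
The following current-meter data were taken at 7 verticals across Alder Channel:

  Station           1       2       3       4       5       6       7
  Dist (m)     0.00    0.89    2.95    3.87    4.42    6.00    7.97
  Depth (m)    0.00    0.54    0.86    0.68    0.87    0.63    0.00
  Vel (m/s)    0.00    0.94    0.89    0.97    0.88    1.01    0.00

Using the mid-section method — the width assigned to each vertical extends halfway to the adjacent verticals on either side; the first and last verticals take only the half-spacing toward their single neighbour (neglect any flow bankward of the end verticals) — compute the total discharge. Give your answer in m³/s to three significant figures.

w_2 = (2.95 − 0.00)/2 = 1.475 m; q_2 = 0.94 × 0.54 × 1.475 = 0.7487 m³/s
w_3 = (3.87 − 0.89)/2 = 1.49 m; q_3 = 0.89 × 0.86 × 1.49 = 1.140 m³/s
w_4 = (4.42 − 2.95)/2 = 0.735 m; q_4 = 0.97 × 0.68 × 0.735 = 0.4848 m³/s
w_5 = (6.00 − 3.87)/2 = 1.065 m; q_5 = 0.88 × 0.87 × 1.065 = 0.8154 m³/s
w_6 = (7.97 − 4.42)/2 = 1.775 m; q_6 = 1.01 × 0.63 × 1.775 = 1.129 m³/s
Stations 1, 7 contribute zero (depth or velocity is 0).
Q = Σ qᵢ = 4.319 m³/s

4.32 m³/s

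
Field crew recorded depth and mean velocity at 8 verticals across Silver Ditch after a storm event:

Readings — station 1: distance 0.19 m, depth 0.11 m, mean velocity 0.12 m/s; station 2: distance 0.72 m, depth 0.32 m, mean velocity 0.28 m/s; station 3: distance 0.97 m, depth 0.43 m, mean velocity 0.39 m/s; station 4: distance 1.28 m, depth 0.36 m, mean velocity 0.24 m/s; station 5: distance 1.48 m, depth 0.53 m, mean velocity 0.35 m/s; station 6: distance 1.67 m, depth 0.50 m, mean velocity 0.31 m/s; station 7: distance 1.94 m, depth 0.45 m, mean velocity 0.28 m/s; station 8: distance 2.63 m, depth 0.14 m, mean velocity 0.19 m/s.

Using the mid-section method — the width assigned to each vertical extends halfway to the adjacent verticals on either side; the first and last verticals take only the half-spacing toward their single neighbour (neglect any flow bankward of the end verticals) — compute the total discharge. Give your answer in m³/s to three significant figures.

0.249 m³/s

w_1 = (0.72 − 0.19)/2 = 0.265 m; q_1 = 0.12 × 0.11 × 0.265 = 0.003498 m³/s
w_2 = (0.97 − 0.19)/2 = 0.39 m; q_2 = 0.28 × 0.32 × 0.39 = 0.03494 m³/s
w_3 = (1.28 − 0.72)/2 = 0.28 m; q_3 = 0.39 × 0.43 × 0.28 = 0.04696 m³/s
w_4 = (1.48 − 0.97)/2 = 0.255 m; q_4 = 0.24 × 0.36 × 0.255 = 0.02203 m³/s
w_5 = (1.67 − 1.28)/2 = 0.195 m; q_5 = 0.35 × 0.53 × 0.195 = 0.03617 m³/s
w_6 = (1.94 − 1.48)/2 = 0.23 m; q_6 = 0.31 × 0.50 × 0.23 = 0.03565 m³/s
w_7 = (2.63 − 1.67)/2 = 0.48 m; q_7 = 0.28 × 0.45 × 0.48 = 0.06048 m³/s
w_8 = (2.63 − 1.94)/2 = 0.345 m; q_8 = 0.19 × 0.14 × 0.345 = 0.009177 m³/s
Q = Σ qᵢ = 0.2489 m³/s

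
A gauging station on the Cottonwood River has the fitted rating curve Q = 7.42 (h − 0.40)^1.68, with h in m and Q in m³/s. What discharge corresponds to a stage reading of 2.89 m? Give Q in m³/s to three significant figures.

34.4 m³/s

Q = 7.42 × (2.89 − 0.40)^1.68 = 7.42 × 2.49^1.68 = 34.36 m³/s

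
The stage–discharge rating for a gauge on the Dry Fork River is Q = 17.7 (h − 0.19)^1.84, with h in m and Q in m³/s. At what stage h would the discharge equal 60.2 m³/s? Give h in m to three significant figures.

2.14 m

h − h₀ = (Q/C)^(1/b) = (60.2/17.7)^(1/1.84) = 1.945 m
h = 0.19 + 1.945 = 2.135 m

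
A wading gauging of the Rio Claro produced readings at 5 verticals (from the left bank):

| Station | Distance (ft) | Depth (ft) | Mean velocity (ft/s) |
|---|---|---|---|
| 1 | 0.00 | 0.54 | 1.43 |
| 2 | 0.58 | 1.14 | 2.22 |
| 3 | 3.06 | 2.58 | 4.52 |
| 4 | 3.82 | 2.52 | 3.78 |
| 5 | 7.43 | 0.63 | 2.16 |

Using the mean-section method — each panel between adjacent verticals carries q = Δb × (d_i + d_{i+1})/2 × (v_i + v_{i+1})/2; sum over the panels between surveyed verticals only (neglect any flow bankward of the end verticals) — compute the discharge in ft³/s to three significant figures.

Panel 1-2: Δb = 0.58 ft, d̄ = (0.54+1.14)/2 = 0.84, v̄ = (1.43+2.22)/2 = 1.825 → q = 0.58×0.84×1.825 = 0.8891 ft³/s
Panel 2-3: Δb = 2.48 ft, d̄ = (1.14+2.58)/2 = 1.86, v̄ = (2.22+4.52)/2 = 3.37 → q = 2.48×1.86×3.37 = 15.55 ft³/s
Panel 3-4: Δb = 0.76 ft, d̄ = (2.58+2.52)/2 = 2.55, v̄ = (4.52+3.78)/2 = 4.15 → q = 0.76×2.55×4.15 = 8.043 ft³/s
Panel 4-5: Δb = 3.61 ft, d̄ = (2.52+0.63)/2 = 1.575, v̄ = (3.78+2.16)/2 = 2.97 → q = 3.61×1.575×2.97 = 16.89 ft³/s
Q = Σ q = 41.36 ft³/s

41.4 ft³/s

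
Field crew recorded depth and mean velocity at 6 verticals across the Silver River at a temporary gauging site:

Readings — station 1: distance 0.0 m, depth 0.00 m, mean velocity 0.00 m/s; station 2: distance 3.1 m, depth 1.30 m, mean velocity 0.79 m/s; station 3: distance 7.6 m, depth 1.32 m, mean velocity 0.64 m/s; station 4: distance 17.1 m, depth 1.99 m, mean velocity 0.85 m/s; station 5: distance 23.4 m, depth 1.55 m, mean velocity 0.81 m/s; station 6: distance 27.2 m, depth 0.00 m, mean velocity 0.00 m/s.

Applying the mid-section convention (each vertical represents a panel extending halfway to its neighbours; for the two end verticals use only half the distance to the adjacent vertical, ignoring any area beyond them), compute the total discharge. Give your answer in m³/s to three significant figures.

w_2 = (7.6 − 0.0)/2 = 3.8 m; q_2 = 0.79 × 1.30 × 3.8 = 3.903 m³/s
w_3 = (17.1 − 3.1)/2 = 7 m; q_3 = 0.64 × 1.32 × 7 = 5.914 m³/s
w_4 = (23.4 − 7.6)/2 = 7.9 m; q_4 = 0.85 × 1.99 × 7.9 = 13.36 m³/s
w_5 = (27.2 − 17.1)/2 = 5.05 m; q_5 = 0.81 × 1.55 × 5.05 = 6.340 m³/s
Stations 1, 6 contribute zero (depth or velocity is 0).
Q = Σ qᵢ = 29.52 m³/s

29.5 m³/s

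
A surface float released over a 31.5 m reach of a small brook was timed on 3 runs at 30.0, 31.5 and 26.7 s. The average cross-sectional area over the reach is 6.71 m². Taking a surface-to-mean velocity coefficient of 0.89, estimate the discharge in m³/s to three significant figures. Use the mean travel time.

t̄ = (30.0 + 31.5 + 26.7) / 3 = 29.4 s
v_surface = L / t̄ = 31.5 / 29.4 = 1.071 m/s
v_mean = 0.89 × 1.071 = 0.9536 m/s
Q = A × v_mean = 6.71 × 0.9536 = 6.398 m³/s

6.40 m³/s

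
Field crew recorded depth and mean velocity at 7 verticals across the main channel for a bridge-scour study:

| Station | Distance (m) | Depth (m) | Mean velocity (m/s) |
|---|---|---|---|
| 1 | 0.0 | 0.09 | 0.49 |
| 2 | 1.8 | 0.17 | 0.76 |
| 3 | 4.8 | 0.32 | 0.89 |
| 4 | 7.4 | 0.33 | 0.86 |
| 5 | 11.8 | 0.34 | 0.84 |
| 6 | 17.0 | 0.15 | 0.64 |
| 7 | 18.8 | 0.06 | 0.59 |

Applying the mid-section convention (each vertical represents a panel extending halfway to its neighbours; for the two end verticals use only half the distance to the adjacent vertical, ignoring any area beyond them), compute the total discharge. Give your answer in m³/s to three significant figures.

w_1 = (1.8 − 0.0)/2 = 0.9 m; q_1 = 0.49 × 0.09 × 0.9 = 0.03969 m³/s
w_2 = (4.8 − 0.0)/2 = 2.4 m; q_2 = 0.76 × 0.17 × 2.4 = 0.3101 m³/s
w_3 = (7.4 − 1.8)/2 = 2.8 m; q_3 = 0.89 × 0.32 × 2.8 = 0.7974 m³/s
w_4 = (11.8 − 4.8)/2 = 3.5 m; q_4 = 0.86 × 0.33 × 3.5 = 0.9933 m³/s
w_5 = (17.0 − 7.4)/2 = 4.8 m; q_5 = 0.84 × 0.34 × 4.8 = 1.371 m³/s
w_6 = (18.8 − 11.8)/2 = 3.5 m; q_6 = 0.64 × 0.15 × 3.5 = 0.3360 m³/s
w_7 = (18.8 − 17.0)/2 = 0.9 m; q_7 = 0.59 × 0.06 × 0.9 = 0.03186 m³/s
Q = Σ qᵢ = 3.879 m³/s

3.88 m³/s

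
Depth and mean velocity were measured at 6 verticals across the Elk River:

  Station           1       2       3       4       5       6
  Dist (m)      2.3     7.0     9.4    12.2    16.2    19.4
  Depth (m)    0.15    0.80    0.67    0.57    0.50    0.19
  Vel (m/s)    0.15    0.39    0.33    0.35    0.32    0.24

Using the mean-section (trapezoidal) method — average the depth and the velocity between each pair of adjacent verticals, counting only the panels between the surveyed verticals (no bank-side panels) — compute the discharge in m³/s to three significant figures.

Panel 1-2: Δb = 4.7 m, d̄ = (0.15+0.80)/2 = 0.475, v̄ = (0.15+0.39)/2 = 0.27 → q = 4.7×0.475×0.27 = 0.6028 m³/s
Panel 2-3: Δb = 2.4 m, d̄ = (0.80+0.67)/2 = 0.735, v̄ = (0.39+0.33)/2 = 0.36 → q = 2.4×0.735×0.36 = 0.6350 m³/s
Panel 3-4: Δb = 2.8 m, d̄ = (0.67+0.57)/2 = 0.62, v̄ = (0.33+0.35)/2 = 0.34 → q = 2.8×0.62×0.34 = 0.5902 m³/s
Panel 4-5: Δb = 4 m, d̄ = (0.57+0.50)/2 = 0.535, v̄ = (0.35+0.32)/2 = 0.335 → q = 4×0.535×0.335 = 0.7169 m³/s
Panel 5-6: Δb = 3.2 m, d̄ = (0.50+0.19)/2 = 0.345, v̄ = (0.32+0.24)/2 = 0.28 → q = 3.2×0.345×0.28 = 0.3091 m³/s
Q = Σ q = 2.854 m³/s

2.85 m³/s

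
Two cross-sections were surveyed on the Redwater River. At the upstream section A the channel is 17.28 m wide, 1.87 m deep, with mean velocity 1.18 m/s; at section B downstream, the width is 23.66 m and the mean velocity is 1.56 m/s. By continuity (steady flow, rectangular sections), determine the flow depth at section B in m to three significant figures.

1.03 m

Q = A₁V₁ = (17.28×1.87) × 1.18 = 38.13 m³/s
d₂ = Q/(b₂ V₂) = 38.13/(23.66×1.56) = 1.033 m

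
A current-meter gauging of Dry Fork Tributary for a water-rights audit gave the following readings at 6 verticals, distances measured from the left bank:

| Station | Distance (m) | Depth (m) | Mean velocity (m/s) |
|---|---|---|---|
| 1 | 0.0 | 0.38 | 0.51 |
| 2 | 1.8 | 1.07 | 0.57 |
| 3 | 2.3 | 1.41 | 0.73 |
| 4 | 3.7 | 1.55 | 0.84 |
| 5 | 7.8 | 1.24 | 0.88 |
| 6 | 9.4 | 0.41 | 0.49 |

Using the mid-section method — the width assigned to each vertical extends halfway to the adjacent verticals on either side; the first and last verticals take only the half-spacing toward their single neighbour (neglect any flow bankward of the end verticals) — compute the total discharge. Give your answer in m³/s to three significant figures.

w_1 = (1.8 − 0.0)/2 = 0.9 m; q_1 = 0.51 × 0.38 × 0.9 = 0.1744 m³/s
w_2 = (2.3 − 0.0)/2 = 1.15 m; q_2 = 0.57 × 1.07 × 1.15 = 0.7014 m³/s
w_3 = (3.7 − 1.8)/2 = 0.95 m; q_3 = 0.73 × 1.41 × 0.95 = 0.9778 m³/s
w_4 = (7.8 − 2.3)/2 = 2.75 m; q_4 = 0.84 × 1.55 × 2.75 = 3.581 m³/s
w_5 = (9.4 − 3.7)/2 = 2.85 m; q_5 = 0.88 × 1.24 × 2.85 = 3.110 m³/s
w_6 = (9.4 − 7.8)/2 = 0.8 m; q_6 = 0.49 × 0.41 × 0.8 = 0.1607 m³/s
Q = Σ qᵢ = 8.705 m³/s

8.70 m³/s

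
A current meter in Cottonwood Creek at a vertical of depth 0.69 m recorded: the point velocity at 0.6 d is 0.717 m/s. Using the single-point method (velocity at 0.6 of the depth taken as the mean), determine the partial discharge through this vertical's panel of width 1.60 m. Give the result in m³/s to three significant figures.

0.792 m³/s

v̄ = v₀.₆ = 0.717 m/s
q = v̄ × d × w = 0.7170 × 0.69 × 1.60 = 0.7916 m³/s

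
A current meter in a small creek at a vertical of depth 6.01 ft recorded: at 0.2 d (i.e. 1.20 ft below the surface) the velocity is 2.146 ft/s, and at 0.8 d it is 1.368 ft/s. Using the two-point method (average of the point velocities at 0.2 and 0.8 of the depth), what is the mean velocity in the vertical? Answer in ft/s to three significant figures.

1.76 ft/s

v̄ = (2.146 + 1.368) / 2 = 1.757 ft/s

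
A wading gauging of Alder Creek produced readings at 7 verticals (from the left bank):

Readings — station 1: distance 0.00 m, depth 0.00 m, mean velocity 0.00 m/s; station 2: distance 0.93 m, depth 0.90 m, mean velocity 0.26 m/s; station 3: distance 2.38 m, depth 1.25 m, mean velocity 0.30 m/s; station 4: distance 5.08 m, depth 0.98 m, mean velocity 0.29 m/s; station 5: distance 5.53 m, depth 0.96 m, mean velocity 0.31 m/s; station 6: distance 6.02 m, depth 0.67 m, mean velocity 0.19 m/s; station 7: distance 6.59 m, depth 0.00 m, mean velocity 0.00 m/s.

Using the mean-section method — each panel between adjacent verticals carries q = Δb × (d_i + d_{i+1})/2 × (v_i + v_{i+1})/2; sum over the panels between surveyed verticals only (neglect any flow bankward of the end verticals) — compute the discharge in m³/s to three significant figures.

Panel 1-2: Δb = 0.93 m, d̄ = (0.00+0.90)/2 = 0.45, v̄ = (0.00+0.26)/2 = 0.13 → q = 0.93×0.45×0.13 = 0.05441 m³/s
Panel 2-3: Δb = 1.45 m, d̄ = (0.90+1.25)/2 = 1.075, v̄ = (0.26+0.30)/2 = 0.28 → q = 1.45×1.075×0.28 = 0.4365 m³/s
Panel 3-4: Δb = 2.7 m, d̄ = (1.25+0.98)/2 = 1.115, v̄ = (0.30+0.29)/2 = 0.295 → q = 2.7×1.115×0.295 = 0.8881 m³/s
Panel 4-5: Δb = 0.45 m, d̄ = (0.98+0.96)/2 = 0.97, v̄ = (0.29+0.31)/2 = 0.3 → q = 0.45×0.97×0.3 = 0.1310 m³/s
Panel 5-6: Δb = 0.49 m, d̄ = (0.96+0.67)/2 = 0.815, v̄ = (0.31+0.19)/2 = 0.25 → q = 0.49×0.815×0.25 = 0.09984 m³/s
Panel 6-7: Δb = 0.57 m, d̄ = (0.67+0.00)/2 = 0.335, v̄ = (0.19+0.00)/2 = 0.095 → q = 0.57×0.335×0.095 = 0.01814 m³/s
Q = Σ q = 1.628 m³/s

1.63 m³/s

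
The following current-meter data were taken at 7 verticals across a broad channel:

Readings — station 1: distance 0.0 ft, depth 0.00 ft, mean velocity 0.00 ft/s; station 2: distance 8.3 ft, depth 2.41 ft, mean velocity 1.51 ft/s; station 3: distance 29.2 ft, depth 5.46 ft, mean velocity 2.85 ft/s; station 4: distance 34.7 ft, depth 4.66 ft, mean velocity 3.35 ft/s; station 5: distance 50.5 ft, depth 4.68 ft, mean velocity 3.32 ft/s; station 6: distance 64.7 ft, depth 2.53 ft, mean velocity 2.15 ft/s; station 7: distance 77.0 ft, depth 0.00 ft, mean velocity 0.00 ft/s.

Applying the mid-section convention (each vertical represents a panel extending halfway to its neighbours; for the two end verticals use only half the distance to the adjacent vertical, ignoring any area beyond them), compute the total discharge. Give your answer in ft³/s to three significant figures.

w_2 = (29.2 − 0.0)/2 = 14.6 ft; q_2 = 1.51 × 2.41 × 14.6 = 53.13 ft³/s
w_3 = (34.7 − 8.3)/2 = 13.2 ft; q_3 = 2.85 × 5.46 × 13.2 = 205.4 ft³/s
w_4 = (50.5 − 29.2)/2 = 10.65 ft; q_4 = 3.35 × 4.66 × 10.65 = 166.3 ft³/s
w_5 = (64.7 − 34.7)/2 = 15 ft; q_5 = 3.32 × 4.68 × 15 = 233.1 ft³/s
w_6 = (77.0 − 50.5)/2 = 13.25 ft; q_6 = 2.15 × 2.53 × 13.25 = 72.07 ft³/s
Stations 1, 7 contribute zero (depth or velocity is 0).
Q = Σ qᵢ = 729.9 ft³/s

730 ft³/s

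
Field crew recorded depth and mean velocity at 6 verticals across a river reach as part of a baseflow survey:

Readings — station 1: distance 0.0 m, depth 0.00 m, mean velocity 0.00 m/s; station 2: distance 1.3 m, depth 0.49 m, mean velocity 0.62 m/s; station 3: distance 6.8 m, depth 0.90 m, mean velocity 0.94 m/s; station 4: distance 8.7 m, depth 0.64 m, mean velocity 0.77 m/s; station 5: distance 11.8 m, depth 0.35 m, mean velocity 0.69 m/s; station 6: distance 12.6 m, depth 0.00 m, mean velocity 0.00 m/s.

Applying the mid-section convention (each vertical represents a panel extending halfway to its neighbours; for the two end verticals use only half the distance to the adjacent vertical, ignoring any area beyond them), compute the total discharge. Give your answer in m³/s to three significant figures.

w_2 = (6.8 − 0.0)/2 = 3.4 m; q_2 = 0.62 × 0.49 × 3.4 = 1.033 m³/s
w_3 = (8.7 − 1.3)/2 = 3.7 m; q_3 = 0.94 × 0.90 × 3.7 = 3.130 m³/s
w_4 = (11.8 − 6.8)/2 = 2.5 m; q_4 = 0.77 × 0.64 × 2.5 = 1.232 m³/s
w_5 = (12.6 − 8.7)/2 = 1.95 m; q_5 = 0.69 × 0.35 × 1.95 = 0.4709 m³/s
Stations 1, 6 contribute zero (depth or velocity is 0).
Q = Σ qᵢ = 5.866 m³/s

5.87 m³/s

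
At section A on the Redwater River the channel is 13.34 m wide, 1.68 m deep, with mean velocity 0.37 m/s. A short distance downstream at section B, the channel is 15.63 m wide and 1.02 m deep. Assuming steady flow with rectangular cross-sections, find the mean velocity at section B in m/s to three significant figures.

0.520 m/s

Q = A₁V₁ = (13.34×1.68) × 0.37 = 8.292 m³/s
A₂ = 15.63 × 1.02 = 15.94 m²
V₂ = Q/A₂ = 8.292/15.94 = 0.5201 m/s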